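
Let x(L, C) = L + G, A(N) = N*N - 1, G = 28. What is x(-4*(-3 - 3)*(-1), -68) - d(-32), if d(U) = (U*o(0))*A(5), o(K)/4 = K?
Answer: 4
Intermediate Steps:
o(K) = 4*K
A(N) = -1 + N² (A(N) = N² - 1 = -1 + N²)
d(U) = 0 (d(U) = (U*(4*0))*(-1 + 5²) = (U*0)*(-1 + 25) = 0*24 = 0)
x(L, C) = 28 + L (x(L, C) = L + 28 = 28 + L)
x(-4*(-3 - 3)*(-1), -68) - d(-32) = (28 - 4*(-3 - 3)*(-1)) - 1*0 = (28 - 4*(-6)*(-1)) + 0 = (28 + 24*(-1)) + 0 = (28 - 24) + 0 = 4 + 0 = 4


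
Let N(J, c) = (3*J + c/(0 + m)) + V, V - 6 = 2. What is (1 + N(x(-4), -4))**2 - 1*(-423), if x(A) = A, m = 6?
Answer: 3928/9 ≈ 436.44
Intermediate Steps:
V = 8 (V = 6 + 2 = 8)
N(J, c) = 8 + 3*J + c/6 (N(J, c) = (3*J + c/(0 + 6)) + 8 = (3*J + c/6) + 8 = 8 + 3*J + c/6)
(1 + N(x(-4), -4))**2 - 1*(-423) = (1 + (8 + 3*(-4) + (1/6)*(-4)))**2 - 1*(-423) = (1 + (8 - 12 - 2/3))**2 + 423 = (1 - 14/3)**2 + 423 = (-11/3)**2 + 423 = 121/9 + 423 = 3928/9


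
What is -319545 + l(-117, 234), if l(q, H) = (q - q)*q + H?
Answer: -319311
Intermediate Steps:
l(q, H) = H (l(q, H) = 0*q + H = 0 + H = H)
-319545 + l(-117, 234) = -319545 + 234 = -319311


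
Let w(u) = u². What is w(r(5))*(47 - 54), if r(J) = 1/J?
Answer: -7/25 ≈ -0.28000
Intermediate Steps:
r(J) = 1/J
w(r(5))*(47 - 54) = (1/5)²*(47 - 54) = (⅕)²*(-7) = (1/25)*(-7) = -7/25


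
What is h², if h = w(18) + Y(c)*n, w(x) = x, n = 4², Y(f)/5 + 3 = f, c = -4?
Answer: 293764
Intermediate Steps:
Y(f) = -15 + 5*f
n = 16
h = -542 (h = 18 + (-15 + 5*(-4))*16 = 18 + (-15 - 20)*16 = 18 - 35*16 = 18 - 560 = -542)
h² = (-542)² = 293764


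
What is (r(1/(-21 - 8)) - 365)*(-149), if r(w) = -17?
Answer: 56918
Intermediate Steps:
(r(1/(-21 - 8)) - 365)*(-149) = (-17 - 365)*(-149) = -382*(-149) = 56918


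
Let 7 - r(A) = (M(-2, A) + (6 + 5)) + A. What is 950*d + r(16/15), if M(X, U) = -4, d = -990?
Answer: -14107516/15 ≈ -9.4050e+5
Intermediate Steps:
r(A) = -A (r(A) = 7 - ((-4 + (6 + 5)) + A) = 7 - ((-4 + 11) + A) = 7 - (7 + A) = 7 + (-7 - A) = -A)
950*d + r(16/15) = 950*(-990) - 16/15 = -940500 - 16/15 = -14107516/15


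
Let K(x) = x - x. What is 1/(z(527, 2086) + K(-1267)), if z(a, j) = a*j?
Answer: 1/1099322 ≈ 9.0965e-7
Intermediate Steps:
K(x) = 0
1/(z(527, 2086) + K(-1267)) = 1/(527*2086 + 0) = 1/(1099322 + 0) = 1/1099322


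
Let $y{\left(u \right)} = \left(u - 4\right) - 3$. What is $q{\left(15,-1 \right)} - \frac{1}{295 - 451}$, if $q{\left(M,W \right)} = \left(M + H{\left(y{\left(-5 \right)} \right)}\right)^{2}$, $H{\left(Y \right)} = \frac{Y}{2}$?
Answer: $\frac{12637}{156} \approx 81.006$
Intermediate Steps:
$y{\left(u \right)} = -7 + u$ ($y{\left(u \right)} = \left(-4 + u\right) - 3 = -7 + u$)
$H{\left(Y \right)} = \frac{Y}{2}$
$q{\left(M,W \right)} = \left(-6 + M\right)^{2}$ ($q{\left(M,W \right)} = \left(M + \frac{-7 - 5}{2}\right)^{2} = \left(M + \frac{1}{2} \left(-12\right)\right)^{2} = \left(M - 6\right)^{2} = \left(-6 + M\right)^{2}$)
$q{\left(15,-1 \right)} - \frac{1}{295 - 451} = \left(-6 + 15\right)^{2} - \frac{1}{295 - 451} = 9^{2} - \frac{1}{-156} = 81 - - \frac{1}{156} = 81 + \frac{1}{156} = \frac{12637}{156}$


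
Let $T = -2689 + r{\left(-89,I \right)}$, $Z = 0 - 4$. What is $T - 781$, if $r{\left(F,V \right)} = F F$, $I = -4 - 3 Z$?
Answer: $4451$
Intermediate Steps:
$Z = -4$ ($Z = 0 - 4 = -4$)
$I = 8$ ($I = -4 - -12 = -4 + 12 = 8$)
$r{\left(F,V \right)} = F^{2}$
$T = 5232$ ($T = -2689 + \left(-89\right)^{2} = -2689 + 7921 = 5232$)
$T - 781 = 5232 - 781 = 4451$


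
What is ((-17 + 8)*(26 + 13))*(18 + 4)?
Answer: -7722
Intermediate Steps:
((-17 + 8)*(26 + 13))*(18 + 4) = -9*39*22 = -351*22 = -7722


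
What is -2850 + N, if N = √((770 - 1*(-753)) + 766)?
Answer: -2850 + √2289 ≈ -2802.2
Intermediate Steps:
N = √2289 (N = √((770 + 753) + 766) = √(1523 + 766) = √2289 ≈ 47.844)
-2850 + N = -2850 + √2289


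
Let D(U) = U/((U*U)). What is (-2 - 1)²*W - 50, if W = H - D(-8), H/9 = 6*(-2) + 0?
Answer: -8167/8 ≈ -1020.9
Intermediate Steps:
H = -108 (H = 9*(6*(-2) + 0) = 9*(-12 + 0) = 9*(-12) = -108)
D(U) = 1/U (D(U) = U/(U²) = U/U² = 1/U)
W = -863/8 (W = -108 - 1/(-8) = -108 - 1*(-⅛) = -108 + ⅛ = -863/8 ≈ -107.88)
(-2 - 1)²*W - 50 = (-2 - 1)²*(-863/8) - 50 = (-3)²*(-863/8) - 50 = 9*(-863/8) - 50 = -7767/8 - 50 = -8167/8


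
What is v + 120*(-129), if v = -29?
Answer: -15509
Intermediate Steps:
v + 120*(-129) = -29 + 120*(-129) = -29 - 15480 = -15509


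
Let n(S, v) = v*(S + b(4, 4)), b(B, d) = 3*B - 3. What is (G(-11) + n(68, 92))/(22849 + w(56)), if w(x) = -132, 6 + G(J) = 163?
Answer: 7241/22717 ≈ 0.31875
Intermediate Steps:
G(J) = 157 (G(J) = -6 + 163 = 157)
b(B, d) = -3 + 3*B
n(S, v) = v*(9 + S) (n(S, v) = v*(S + (-3 + 3*4)) = v*(S + (-3 + 12)) = v*(S + 9) = v*(9 + S))
(G(-11) + n(68, 92))/(22849 + w(56)) = (157 + 92*(9 + 68))/(22849 - 132) = (157 + 92*77)/22717 = (157 + 7084)*(1/22717) = 7241*(1/22717) = 7241/22717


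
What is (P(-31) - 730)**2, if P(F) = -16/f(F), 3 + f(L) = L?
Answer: 153809604/289 ≈ 5.3221e+5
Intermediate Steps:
f(L) = -3 + L
P(F) = -16/(-3 + F)
(P(-31) - 730)**2 = (-16/(-3 - 31) - 730)**2 = (-16/(-34) - 730)**2 = (-16*(-1/34) - 730)**2 = (8/17 - 730)**2 = (-12402/17)**2 = 153809604/289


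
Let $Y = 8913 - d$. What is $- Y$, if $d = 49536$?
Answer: $40623$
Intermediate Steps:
$Y = -40623$ ($Y = 8913 - 49536 = -40623$)
$- Y = \left(-1\right) \left(-40623\right) = 40623$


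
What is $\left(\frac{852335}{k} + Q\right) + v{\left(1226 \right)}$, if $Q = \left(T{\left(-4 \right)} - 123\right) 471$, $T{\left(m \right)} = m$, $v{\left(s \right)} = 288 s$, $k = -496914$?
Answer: $\frac{13248146669}{45174} \approx 2.9327 \cdot 10^{5}$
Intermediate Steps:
$Q = -59817$ ($Q = \left(-4 - 123\right) 471 = \left(-127\right) 471 = -59817$)
$\left(\frac{852335}{k} + Q\right) + v{\left(1226 \right)} = \left(\frac{852335}{-496914} - 59817\right) + 288 \cdot 1226 = \left(852335 \left(- \frac{1}{496914}\right) - 59817\right) + 353088 = \left(- \frac{77485}{45174} - 59817\right) + 353088 = - \frac{2702250643}{45174} + 353088 = \frac{13248146669}{45174}$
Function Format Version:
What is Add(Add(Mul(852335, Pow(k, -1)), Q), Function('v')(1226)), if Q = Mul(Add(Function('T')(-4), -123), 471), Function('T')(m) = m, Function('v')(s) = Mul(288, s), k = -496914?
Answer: Rational(13248146669, 45174) ≈ 2.9327e+5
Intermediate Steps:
Q = -59817 (Q = Mul(Add(-4, -123), 471) = Mul(-127, 471) = -59817)
Add(Add(Mul(852335, Pow(k, -1)), Q), Function('v')(1226)) = Add(Add(Mul(852335, Pow(-496914, -1)), -59817), Mul(288, 1226)) = Add(Add(Mul(852335, Rational(-1, 496914)), -59817), 353088) = Add(Add(Rational(-77485, 45174), -59817), 353088) = Add(Rational(-2702250643, 45174), 353088) = Rational(13248146669, 45174)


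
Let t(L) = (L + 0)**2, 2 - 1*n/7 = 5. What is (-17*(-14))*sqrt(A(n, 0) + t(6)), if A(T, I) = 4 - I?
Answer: 476*sqrt(10) ≈ 1505.2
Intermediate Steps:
n = -21 (n = 14 - 7*5 = 14 - 35 = -21)
t(L) = L**2
(-17*(-14))*sqrt(A(n, 0) + t(6)) = (-17*(-14))*sqrt((4 - 1*0) + 6**2) = 238*sqrt((4 + 0) + 36) = 238*sqrt(4 + 36) = 238*sqrt(40) = 238*(2*sqrt(10)) = 476*sqrt(10)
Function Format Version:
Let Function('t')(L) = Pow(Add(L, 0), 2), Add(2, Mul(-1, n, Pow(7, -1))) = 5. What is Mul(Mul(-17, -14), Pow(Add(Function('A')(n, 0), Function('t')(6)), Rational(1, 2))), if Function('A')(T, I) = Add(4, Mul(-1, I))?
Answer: Mul(476, Pow(10, Rational(1, 2))) ≈ 1505.2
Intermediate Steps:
n = -21 (n = Add(14, Mul(-7, 5)) = Add(14, -35) = -21)
Function('t')(L) = Pow(L, 2)
Mul(Mul(-17, -14), Pow(Add(Function('A')(n, 0), Function('t')(6)), Rational(1, 2))) = Mul(Mul(-17, -14), Pow(Add(Add(4, Mul(-1, 0)), Pow(6, 2)), Rational(1, 2))) = Mul(238, Pow(Add(Add(4, 0), 36), Rational(1, 2))) = Mul(238, Pow(Add(4, 36), Rational(1, 2))) = Mul(238, Pow(40, Rational(1, 2))) = Mul(238, Mul(2, Pow(10, Rational(1, 2)))) = Mul(476, Pow(10, Rational(1, 2)))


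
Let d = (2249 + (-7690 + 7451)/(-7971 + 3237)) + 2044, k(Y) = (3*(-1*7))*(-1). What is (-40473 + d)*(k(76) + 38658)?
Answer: -2208259933733/1578 ≈ -1.3994e+9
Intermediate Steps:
k(Y) = 21 (k(Y) = (3*(-7))*(-1) = -21*(-1) = 21)
d = 20323301/4734 (d = (2249 - 239/(-4734)) + 2044 = (2249 - 239*(-1/4734)) + 2044 = (2249 + 239/4734) + 2044 = 10647005/4734 + 2044 = 20323301/4734 ≈ 4293.0)
(-40473 + d)*(k(76) + 38658) = (-40473 + 20323301/4734)*(21 + 38658) = -171275881/4734*38679 = -2208259933733/1578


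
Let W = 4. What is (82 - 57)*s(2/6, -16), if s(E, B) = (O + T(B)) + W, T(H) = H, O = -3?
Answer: -375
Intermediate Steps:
s(E, B) = 1 + B (s(E, B) = (-3 + B) + 4 = 1 + B)
(82 - 57)*s(2/6, -16) = (82 - 57)*(1 - 16) = 25*(-15) = -375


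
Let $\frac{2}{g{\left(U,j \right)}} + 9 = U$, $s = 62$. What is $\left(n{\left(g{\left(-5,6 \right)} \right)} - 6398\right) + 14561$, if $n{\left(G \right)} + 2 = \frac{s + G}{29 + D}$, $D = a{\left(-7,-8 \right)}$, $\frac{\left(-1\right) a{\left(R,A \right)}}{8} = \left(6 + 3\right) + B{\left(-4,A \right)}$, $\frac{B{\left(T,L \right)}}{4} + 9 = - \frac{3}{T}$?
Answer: $\frac{12625500}{1547} \approx 8161.3$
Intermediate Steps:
$B{\left(T,L \right)} = -36 - \frac{12}{T}$ ($B{\left(T,L \right)} = -36 + 4 \left(- \frac{3}{T}\right) = -36 - \frac{12}{T}$)
$a{\left(R,A \right)} = 192$ ($a{\left(R,A \right)} = - 8 \left(\left(6 + 3\right) - \left(36 + \frac{12}{-4}\right)\right) = - 8 \left(9 - 33\right) = \left(-8\right) \left(-24\right) = 192$)
$D = 192$
$g{\left(U,j \right)} = \frac{2}{-9 + U}$
$n{\left(G \right)} = - \frac{380}{221} + \frac{G}{221}$ ($n{\left(G \right)} = -2 + \frac{62 + G}{29 + 192} = -2 + \frac{62 + G}{221} = -2 + \left(62 + G\right) \frac{1}{221} = -2 + \left(\frac{62}{221} + \frac{G}{221}\right) = - \frac{380}{221} + \frac{G}{221}$)
$\left(n{\left(g{\left(-5,6 \right)} \right)} - 6398\right) + 14561 = \left(\left(- \frac{380}{221} + \frac{2 \frac{1}{-9 - 5}}{221}\right) - 6398\right) + 14561 = \left(\left(- \frac{380}{221} + \frac{2 \frac{1}{-14}}{221}\right) - 6398\right) + 14561 = \left(\left(- \frac{380}{221} + \frac{2 \left(- \frac{1}{14}\right)}{221}\right) - 6398\right) + 14561 = \left(\left(- \frac{380}{221} + \frac{1}{221} \left(- \frac{1}{7}\right)\right) - 6398\right) + 14561 = \left(\left(- \frac{380}{221} - \frac{1}{1547}\right) - 6398\right) + 14561 = \left(- \frac{2661}{1547} - 6398\right) + 14561 = - \frac{9900367}{1547} + 14561 = \frac{12625500}{1547}$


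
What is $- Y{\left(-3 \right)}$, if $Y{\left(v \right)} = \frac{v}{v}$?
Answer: $-1$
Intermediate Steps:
$Y{\left(v \right)} = 1$
$- Y{\left(-3 \right)} = \left(-1\right) 1 = -1$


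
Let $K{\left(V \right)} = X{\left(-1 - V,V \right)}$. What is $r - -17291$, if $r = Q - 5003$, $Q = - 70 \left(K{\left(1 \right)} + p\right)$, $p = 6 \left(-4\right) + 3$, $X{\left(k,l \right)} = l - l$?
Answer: $13758$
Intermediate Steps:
$X{\left(k,l \right)} = 0$
$K{\left(V \right)} = 0$
$p = -21$ ($p = -24 + 3 = -21$)
$Q = 1470$ ($Q = - 70 \left(0 - 21\right) = \left(-70\right) \left(-21\right) = 1470$)
$r = -3533$ ($r = 1470 - 5003 = -3533$)
$r - -17291 = -3533 - -17291 = -3533 + 17291 = 13758$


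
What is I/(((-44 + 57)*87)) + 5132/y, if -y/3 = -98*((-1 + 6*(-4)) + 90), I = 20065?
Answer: 4990339/277095 ≈ 18.009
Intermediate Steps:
y = 19110 (y = -(-294)*((-1 + 6*(-4)) + 90) = -(-294)*((-1 - 24) + 90) = -(-294)*(-25 + 90) = -(-294)*65 = -3*(-6370) = 19110)
I/(((-44 + 57)*87)) + 5132/y = 20065/(((-44 + 57)*87)) + 5132/19110 = 20065/((13*87)) + 5132*(1/19110) = 20065/1131 + 2566/9555 = 4990339/277095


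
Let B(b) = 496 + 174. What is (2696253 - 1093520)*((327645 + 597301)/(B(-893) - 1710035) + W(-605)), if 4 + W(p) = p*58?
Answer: -96146959385839648/1709365 ≈ -5.6247e+10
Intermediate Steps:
W(p) = -4 + 58*p (W(p) = -4 + p*58 = -4 + 58*p)
B(b) = 670
(2696253 - 1093520)*((327645 + 597301)/(B(-893) - 1710035) + W(-605)) = (2696253 - 1093520)*((327645 + 597301)/(670 - 1710035) + (-4 + 58*(-605))) = 1602733*(924946/(-1709365) + (-4 - 35090)) = 1602733*(924946*(-1/1709365) - 35094) = 1602733*(-924946/1709365 - 35094) = 1602733*(-59989380256/1709365) = -96146959385839648/1709365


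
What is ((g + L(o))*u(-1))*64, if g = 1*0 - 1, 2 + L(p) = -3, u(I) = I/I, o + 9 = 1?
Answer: -384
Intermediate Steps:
o = -8 (o = -9 + 1 = -8)
u(I) = 1
L(p) = -5 (L(p) = -2 - 3 = -5)
g = -1 (g = 0 - 1 = -1)
((g + L(o))*u(-1))*64 = ((-1 - 5)*1)*64 = -6*1*64 = -6*64 = -384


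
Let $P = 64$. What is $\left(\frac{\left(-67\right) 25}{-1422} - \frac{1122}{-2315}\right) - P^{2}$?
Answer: $- \frac{13478272171}{3291930} \approx -4094.3$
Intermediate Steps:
$\left(\frac{\left(-67\right) 25}{-1422} - \frac{1122}{-2315}\right) - P^{2} = \left(\frac{\left(-67\right) 25}{-1422} - \frac{1122}{-2315}\right) - 64^{2} = \left(\left(-1675\right) \left(- \frac{1}{1422}\right) - - \frac{1122}{2315}\right) - 4096 = \left(\frac{1675}{1422} + \frac{1122}{2315}\right) - 4096 = \frac{5473109}{3291930} - 4096 = - \frac{13478272171}{3291930}$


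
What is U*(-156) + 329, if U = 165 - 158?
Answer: -763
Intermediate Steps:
U = 7
U*(-156) + 329 = 7*(-156) + 329 = -1092 + 329 = -763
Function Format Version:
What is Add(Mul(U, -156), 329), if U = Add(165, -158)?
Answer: -763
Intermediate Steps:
U = 7
Add(Mul(U, -156), 329) = Add(Mul(7, -156), 329) = Add(-1092, 329) = -763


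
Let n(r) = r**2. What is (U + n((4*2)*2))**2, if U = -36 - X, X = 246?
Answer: 676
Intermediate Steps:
U = -282 (U = -36 - 1*246 = -36 - 246 = -282)
(U + n((4*2)*2))**2 = (-282 + ((4*2)*2)**2)**2 = (-282 + (8*2)**2)**2 = (-282 + 16**2)**2 = (-282 + 256)**2 = (-26)**2 = 676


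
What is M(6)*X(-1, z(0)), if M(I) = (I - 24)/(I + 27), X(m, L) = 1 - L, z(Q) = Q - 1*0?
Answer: -6/11 ≈ -0.54545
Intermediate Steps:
z(Q) = Q (z(Q) = Q + 0 = Q)
M(I) = (-24 + I)/(27 + I)
M(6)*X(-1, z(0)) = ((-24 + 6)/(27 + 6))*(1 - 1*0) = (-18/33)*(1 + 0) = ((1/33)*(-18))*1 = -6/11*1 = -6/11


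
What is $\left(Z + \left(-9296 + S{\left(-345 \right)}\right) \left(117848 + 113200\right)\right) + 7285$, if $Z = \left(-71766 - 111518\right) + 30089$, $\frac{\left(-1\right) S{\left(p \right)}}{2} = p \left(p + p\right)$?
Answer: $-112149920918$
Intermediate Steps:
$S{\left(p \right)} = - 4 p^{2}$ ($S{\left(p \right)} = - 2 p \left(p + p\right) = - 2 p 2 p = - 2 \cdot 2 p^{2} = - 4 p^{2}$)
$Z = -153195$ ($Z = -183284 + 30089 = -153195$)
$\left(Z + \left(-9296 + S{\left(-345 \right)}\right) \left(117848 + 113200\right)\right) + 7285 = \left(-153195 + \left(-9296 - 4 \left(-345\right)^{2}\right) \left(117848 + 113200\right)\right) + 7285 = \left(-153195 + \left(-9296 - 476100\right) 231048\right) + 7285 = \left(-153195 - 112149775008\right) + 7285 = -112149928203 + 7285 = -112149920918$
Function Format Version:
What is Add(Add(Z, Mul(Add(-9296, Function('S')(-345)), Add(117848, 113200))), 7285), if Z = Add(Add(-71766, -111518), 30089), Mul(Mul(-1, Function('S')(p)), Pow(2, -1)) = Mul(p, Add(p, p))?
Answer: -112149920918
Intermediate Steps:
Function('S')(p) = Mul(-4, Pow(p, 2)) (Function('S')(p) = Mul(-2, Mul(p, Add(p, p))) = Mul(-2, Mul(p, Mul(2, p))) = Mul(-2, Mul(2, Pow(p, 2))) = Mul(-4, Pow(p, 2)))
Z = -153195 (Z = Add(-183284, 30089) = -153195)
Add(Add(Z, Mul(Add(-9296, Function('S')(-345)), Add(117848, 113200))), 7285) = Add(Add(-153195, Mul(Add(-9296, Mul(-4, Pow(-345, 2))), Add(117848, 113200))), 7285) = Add(Add(-153195, Mul(Add(-9296, Mul(-4, 119025)), 231048)), 7285) = Add(Add(-153195, Mul(Add(-9296, -476100), 231048)), 7285) = Add(Add(-153195, Mul(-485396, 231048)), 7285) = Add(Add(-153195, -112149775008), 7285) = Add(-112149928203, 7285) = -112149920918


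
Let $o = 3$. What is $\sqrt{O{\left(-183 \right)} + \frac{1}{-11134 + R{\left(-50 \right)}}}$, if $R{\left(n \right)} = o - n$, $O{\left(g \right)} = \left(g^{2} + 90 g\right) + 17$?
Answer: $\frac{\sqrt{2091825914115}}{11081} \approx 130.52$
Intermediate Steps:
$O{\left(g \right)} = 17 + g^{2} + 90 g$
$R{\left(n \right)} = 3 - n$
$\sqrt{O{\left(-183 \right)} + \frac{1}{-11134 + R{\left(-50 \right)}}} = \sqrt{\left(17 + \left(-183\right)^{2} + 90 \left(-183\right)\right) + \frac{1}{-11134 + \left(3 - -50\right)}} = \sqrt{\left(17 + 33489 - 16470\right) + \frac{1}{-11134 + \left(3 + 50\right)}} = \sqrt{17036 + \frac{1}{-11134 + 53}} = \sqrt{17036 + \frac{1}{-11081}} = \sqrt{17036 - \frac{1}{11081}} = \sqrt{\frac{188775915}{11081}} = \frac{\sqrt{2091825914115}}{11081}$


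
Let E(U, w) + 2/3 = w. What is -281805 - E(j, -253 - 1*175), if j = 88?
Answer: -844129/3 ≈ -2.8138e+5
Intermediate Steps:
E(U, w) = -⅔ + w
-281805 - E(j, -253 - 1*175) = -281805 - (-⅔ + (-253 - 1*175)) = -281805 - (-⅔ + (-253 - 175)) = -281805 - (-⅔ - 428) = -281805 - 1*(-1286/3) = -281805 + 1286/3 = -844129/3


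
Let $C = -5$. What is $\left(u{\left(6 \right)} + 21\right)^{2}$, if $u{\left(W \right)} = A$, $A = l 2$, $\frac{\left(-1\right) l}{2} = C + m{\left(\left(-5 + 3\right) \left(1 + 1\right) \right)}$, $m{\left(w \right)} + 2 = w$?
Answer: $4225$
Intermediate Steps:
$m{\left(w \right)} = -2 + w$
$l = 22$ ($l = - 2 \left(-5 + \left(-2 + \left(-5 + 3\right) \left(1 + 1\right)\right)\right) = - 2 \left(-5 - 6\right) = \left(-2\right) \left(-11\right) = 22$)
$A = 44$ ($A = 22 \cdot 2 = 44$)
$u{\left(W \right)} = 44$
$\left(u{\left(6 \right)} + 21\right)^{2} = \left(44 + 21\right)^{2} = 65^{2} = 4225$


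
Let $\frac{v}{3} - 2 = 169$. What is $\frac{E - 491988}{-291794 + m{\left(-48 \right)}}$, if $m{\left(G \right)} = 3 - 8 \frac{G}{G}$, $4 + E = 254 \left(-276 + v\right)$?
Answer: $\frac{431794}{291799} \approx 1.4798$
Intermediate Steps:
$v = 513$ ($v = 6 + 3 \cdot 169 = 6 + 507 = 513$)
$E = 60194$ ($E = -4 + 254 \left(-276 + 513\right) = -4 + 254 \cdot 237 = -4 + 60198 = 60194$)
$m{\left(G \right)} = -5$ ($m{\left(G \right)} = 3 - 8 = -5$)
$\frac{E - 491988}{-291794 + m{\left(-48 \right)}} = \frac{60194 - 491988}{-291794 - 5} = - \frac{431794}{-291799} = \left(-431794\right) \left(- \frac{1}{291799}\right) = \frac{431794}{291799}$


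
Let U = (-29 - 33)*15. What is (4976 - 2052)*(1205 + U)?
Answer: 804100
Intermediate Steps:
U = -930 (U = -62*15 = -930)
(4976 - 2052)*(1205 + U) = (4976 - 2052)*(1205 - 930) = 2924*275 = 804100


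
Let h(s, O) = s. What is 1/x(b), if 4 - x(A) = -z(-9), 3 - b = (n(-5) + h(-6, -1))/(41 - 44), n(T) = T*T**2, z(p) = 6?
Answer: 1/10 ≈ 0.10000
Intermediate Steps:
n(T) = T**3
b = -122/3 (b = 3 - ((-5)**3 - 6)/(41 - 44) = 3 - (-125 - 6)/(-3) = 3 - (-131)*(-1)/3 = 3 - 1*131/3 = 3 - 131/3 = -122/3 ≈ -40.667)
x(A) = 10 (x(A) = 4 - (-1)*6 = 4 - 1*(-6) = 4 + 6 = 10)
1/x(b) = 1/10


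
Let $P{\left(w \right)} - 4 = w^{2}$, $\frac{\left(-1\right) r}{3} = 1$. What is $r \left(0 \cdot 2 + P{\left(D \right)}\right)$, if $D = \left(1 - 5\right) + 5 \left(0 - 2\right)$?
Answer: $-600$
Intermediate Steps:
$D = -14$ ($D = -4 + 5 \left(-2\right) = -4 - 10 = -14$)
$r = -3$ ($r = \left(-3\right) 1 = -3$)
$P{\left(w \right)} = 4 + w^{2}$
$r \left(0 \cdot 2 + P{\left(D \right)}\right) = - 3 \left(0 \cdot 2 + \left(4 + \left(-14\right)^{2}\right)\right) = - 3 \left(0 + \left(4 + 196\right)\right) = - 3 \left(0 + 200\right) = \left(-3\right) 200 = -600$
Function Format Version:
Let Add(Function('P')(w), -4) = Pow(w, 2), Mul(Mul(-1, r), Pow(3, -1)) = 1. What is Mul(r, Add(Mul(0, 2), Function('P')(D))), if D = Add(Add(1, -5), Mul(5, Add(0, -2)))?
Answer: -600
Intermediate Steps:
D = -14 (D = Add(-4, Mul(5, -2)) = Add(-4, -10) = -14)
r = -3 (r = Mul(-3, 1) = -3)
Function('P')(w) = Add(4, Pow(w, 2))
Mul(r, Add(Mul(0, 2), Function('P')(D))) = Mul(-3, Add(Mul(0, 2), Add(4, Pow(-14, 2)))) = Mul(-3, Add(0, Add(4, 196))) = Mul(-3, Add(0, 200)) = Mul(-3, 200) = -600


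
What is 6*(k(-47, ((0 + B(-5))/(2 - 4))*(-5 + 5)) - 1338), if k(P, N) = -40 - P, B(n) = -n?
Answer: -7986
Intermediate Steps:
6*(k(-47, ((0 + B(-5))/(2 - 4))*(-5 + 5)) - 1338) = 6*((-40 - 1*(-47)) - 1338) = 6*((-40 + 47) - 1338) = 6*(7 - 1338) = 6*(-1331) = -7986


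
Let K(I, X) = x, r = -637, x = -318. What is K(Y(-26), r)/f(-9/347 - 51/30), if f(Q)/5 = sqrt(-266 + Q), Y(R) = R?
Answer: 318*I*sqrt(3223661230)/4645045 ≈ 3.887*I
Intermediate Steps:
K(I, X) = -318
f(Q) = 5*sqrt(-266 + Q)
K(Y(-26), r)/f(-9/347 - 51/30) = -318*1/(5*sqrt(-266 + (-9/347 - 51/30))) = -318*1/(5*sqrt(-266 + (-9*1/347 - 51*1/30))) = -318*1/(5*sqrt(-266 + (-9/347 - 17/10))) = -318*1/(5*sqrt(-266 - 5989/3470)) = -318*(-I*sqrt(3223661230)/4645045) = -(-318)*I*sqrt(3223661230)/4645045 = 318*I*sqrt(3223661230)/4645045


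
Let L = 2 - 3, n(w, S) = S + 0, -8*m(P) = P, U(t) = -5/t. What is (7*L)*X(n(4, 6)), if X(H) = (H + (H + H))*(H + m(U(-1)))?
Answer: -2709/4 ≈ -677.25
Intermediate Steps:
m(P) = -P/8
n(w, S) = S
X(H) = 3*H*(-5/8 + H) (X(H) = (H + (H + H))*(H - (-5)/(8*(-1))) = (H + 2*H)*(H - (-5)*(-1)/8) = (3*H)*(H - ⅛*5) = (3*H)*(H - 5/8) = (3*H)*(-5/8 + H) = 3*H*(-5/8 + H))
L = -1
(7*L)*X(n(4, 6)) = (7*(-1))*((3/8)*6*(-5 + 8*6)) = -21*6*(-5 + 48)/8 = -21*6*43/8 = -7*387/4 = -2709/4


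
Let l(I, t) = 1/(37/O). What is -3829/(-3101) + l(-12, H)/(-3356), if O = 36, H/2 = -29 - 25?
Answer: 16976534/13752049 ≈ 1.2345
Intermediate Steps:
H = -108 (H = 2*(-29 - 25) = 2*(-54) = -108)
l(I, t) = 36/37 (l(I, t) = 1/(37/36) = 36/37)
-3829/(-3101) + l(-12, H)/(-3356) = -3829/(-3101) + (36/37)/(-3356) = -3829*(-1/3101) + (36/37)*(-1/3356) = 547/443 - 9/31043 = 16976534/13752049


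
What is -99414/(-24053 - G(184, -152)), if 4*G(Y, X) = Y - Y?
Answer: 99414/24053 ≈ 4.1331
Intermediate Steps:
G(Y, X) = 0 (G(Y, X) = (Y - Y)/4 = (¼)*0 = 0)
-99414/(-24053 - G(184, -152)) = -99414/(-24053 - 1*0) = -99414/(-24053 + 0) = -99414/(-24053) = -99414*(-1/24053) = 99414/24053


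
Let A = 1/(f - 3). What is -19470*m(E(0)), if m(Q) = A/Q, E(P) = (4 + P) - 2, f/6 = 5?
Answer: -3245/9 ≈ -360.56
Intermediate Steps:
f = 30 (f = 6*5 = 30)
A = 1/27 (A = 1/(30 - 3) = 1/27 ≈ 0.037037)
E(P) = 2 + P
m(Q) = 1/(27*Q)
-19470*m(E(0)) = -6490/(9*(2 + 0)) = -6490/(9*2) = -19470*1/54 = -3245/9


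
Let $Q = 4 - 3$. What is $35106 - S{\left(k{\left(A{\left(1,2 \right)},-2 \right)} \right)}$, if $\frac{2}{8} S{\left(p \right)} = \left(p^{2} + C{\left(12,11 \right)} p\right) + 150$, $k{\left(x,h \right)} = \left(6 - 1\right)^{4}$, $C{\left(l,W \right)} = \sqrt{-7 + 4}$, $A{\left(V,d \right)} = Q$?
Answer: $-1527994 - 2500 i \sqrt{3} \approx -1.528 \cdot 10^{6} - 4330.1 i$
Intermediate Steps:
$Q = 1$
$A{\left(V,d \right)} = 1$
$C{\left(l,W \right)} = i \sqrt{3}$ ($C{\left(l,W \right)} = \sqrt{-3} = i \sqrt{3}$)
$k{\left(x,h \right)} = 625$ ($k{\left(x,h \right)} = \left(6 - 1\right)^{4} = 5^{4} = 625$)
$S{\left(p \right)} = 600 + 4 p^{2} + 4 i p \sqrt{3}$ ($S{\left(p \right)} = 4 \left(\left(p^{2} + i \sqrt{3} p\right) + 150\right) = 4 \left(\left(p^{2} + i p \sqrt{3}\right) + 150\right) = 4 \left(150 + p^{2} + i p \sqrt{3}\right) = 600 + 4 p^{2} + 4 i p \sqrt{3}$)
$35106 - S{\left(k{\left(A{\left(1,2 \right)},-2 \right)} \right)} = 35106 - \left(600 + 4 \cdot 625^{2} + 4 i 625 \sqrt{3}\right) = 35106 - \left(600 + 4 \cdot 390625 + 2500 i \sqrt{3}\right) = 35106 - \left(600 + 1562500 + 2500 i \sqrt{3}\right) = 35106 - \left(1563100 + 2500 i \sqrt{3}\right) = -1527994 - 2500 i \sqrt{3}$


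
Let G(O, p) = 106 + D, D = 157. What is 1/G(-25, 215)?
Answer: 1/263 ≈ 0.0038023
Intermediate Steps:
G(O, p) = 263 (G(O, p) = 106 + 157 = 263)
1/G(-25, 215) = 1/263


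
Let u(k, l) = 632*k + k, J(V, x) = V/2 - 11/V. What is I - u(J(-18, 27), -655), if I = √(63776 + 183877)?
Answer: 31861/6 + 3*√27517 ≈ 5807.8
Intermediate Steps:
J(V, x) = V/2 - 11/V (J(V, x) = V*(½) - 11/V = V/2 - 11/V)
u(k, l) = 633*k
I = 3*√27517 (I = √247653 = 3*√27517 ≈ 497.65)
I - u(J(-18, 27), -655) = 3*√27517 - 633*((½)*(-18) - 11/(-18)) = 3*√27517 - 633*(-9 - 11*(-1/18)) = 3*√27517 - 633*(-9 + 11/18) = 3*√27517 - 633*(-151)/18 = 3*√27517 - 1*(-31861/6) = 3*√27517 + 31861/6 = 31861/6 + 3*√27517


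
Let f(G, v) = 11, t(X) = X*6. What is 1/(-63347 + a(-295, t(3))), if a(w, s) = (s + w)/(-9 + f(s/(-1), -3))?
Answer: -2/126971 ≈ -1.5752e-5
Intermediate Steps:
t(X) = 6*X
a(w, s) = s/2 + w/2 (a(w, s) = (s + w)/(-9 + 11) = (s + w)/2 = (s + w)*(½) = s/2 + w/2)
1/(-63347 + a(-295, t(3))) = 1/(-63347 + ((6*3)/2 + (½)*(-295))) = 1/(-63347 + ((½)*18 - 295/2)) = 1/(-63347 + (9 - 295/2)) = 1/(-63347 - 277/2) = 1/(-126971/2) = -2/126971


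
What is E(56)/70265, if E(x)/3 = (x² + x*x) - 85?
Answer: 807/3055 ≈ 0.26416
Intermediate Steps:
E(x) = -255 + 6*x² (E(x) = 3*((x² + x*x) - 85) = 3*((x² + x²) - 85) = 3*(2*x² - 85) = 3*(-85 + 2*x²) = -255 + 6*x²)
E(56)/70265 = (-255 + 6*56²)/70265 = (-255 + 6*3136)*(1/70265) = (-255 + 18816)*(1/70265) = 18561*(1/70265) = 807/3055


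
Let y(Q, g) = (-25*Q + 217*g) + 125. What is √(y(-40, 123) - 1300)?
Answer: 2*√6629 ≈ 162.84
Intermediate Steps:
y(Q, g) = 125 - 25*Q + 217*g
√(y(-40, 123) - 1300) = √((125 - 25*(-40) + 217*123) - 1300) = √((125 + 1000 + 26691) - 1300) = √(27816 - 1300) = √26516 = 2*√6629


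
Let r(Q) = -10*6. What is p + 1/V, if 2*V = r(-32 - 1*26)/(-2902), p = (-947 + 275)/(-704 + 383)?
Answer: 158617/1605 ≈ 98.827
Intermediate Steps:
r(Q) = -60
p = 224/107 (p = -672/(-321) = -672*(-1/321) = 224/107 ≈ 2.0935)
V = 15/1451 (V = (-60/(-2902))/2 = (-60*(-1/2902))/2 = (½)*(30/1451) = 15/1451 ≈ 0.010338)
p + 1/V = 224/107 + 1/(15/1451) = 224/107 + 1451/15 = 158617/1605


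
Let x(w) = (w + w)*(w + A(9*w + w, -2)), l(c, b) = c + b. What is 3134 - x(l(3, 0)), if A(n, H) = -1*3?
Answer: 3134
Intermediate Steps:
l(c, b) = b + c
A(n, H) = -3
x(w) = 2*w*(-3 + w) (x(w) = (w + w)*(w - 3) = (2*w)*(-3 + w) = 2*w*(-3 + w))
3134 - x(l(3, 0)) = 3134 - 2*(0 + 3)*(-3 + (0 + 3)) = 3134 - 2*3*(-3 + 3) = 3134 - 2*3*0 = 3134 - 1*0 = 3134 + 0 = 3134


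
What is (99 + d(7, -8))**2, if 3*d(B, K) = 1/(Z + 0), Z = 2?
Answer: 354025/36 ≈ 9834.0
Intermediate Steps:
d(B, K) = 1/6 (d(B, K) = 1/(3*(2 + 0)) = (1/3)/2 = (1/3)*(1/2) = 1/6)
(99 + d(7, -8))**2 = (99 + 1/6)**2 = (595/6)**2 = 354025/36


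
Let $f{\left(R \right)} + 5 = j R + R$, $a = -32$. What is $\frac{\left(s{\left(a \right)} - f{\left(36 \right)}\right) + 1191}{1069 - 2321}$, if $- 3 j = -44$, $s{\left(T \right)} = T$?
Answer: $- \frac{150}{313} \approx -0.47923$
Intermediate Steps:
$j = \frac{44}{3}$ ($j = \left(- \frac{1}{3}\right) \left(-44\right) = \frac{44}{3} \approx 14.667$)
$f{\left(R \right)} = -5 + \frac{47 R}{3}$ ($f{\left(R \right)} = -5 + \left(\frac{44 R}{3} + R\right) = -5 + \frac{47 R}{3}$)
$\frac{\left(s{\left(a \right)} - f{\left(36 \right)}\right) + 1191}{1069 - 2321} = \frac{\left(-32 - \left(-5 + \frac{47}{3} \cdot 36\right)\right) + 1191}{1069 - 2321} = \frac{\left(-32 - \left(-5 + 564\right)\right) + 1191}{-1252} = \left(\left(-32 - 559\right) + 1191\right) \left(- \frac{1}{1252}\right) = \left(-591 + 1191\right) \left(- \frac{1}{1252}\right) = 600 \left(- \frac{1}{1252}\right) = - \frac{150}{313}$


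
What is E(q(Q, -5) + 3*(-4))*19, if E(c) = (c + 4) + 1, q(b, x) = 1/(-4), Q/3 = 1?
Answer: -551/4 ≈ -137.75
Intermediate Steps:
Q = 3 (Q = 3*1 = 3)
q(b, x) = -¼
E(c) = 5 + c (E(c) = (4 + c) + 1 = 5 + c)
E(q(Q, -5) + 3*(-4))*19 = (5 + (-¼ + 3*(-4)))*19 = (5 + (-¼ - 12))*19 = (5 - 49/4)*19 = -29/4*19 = -551/4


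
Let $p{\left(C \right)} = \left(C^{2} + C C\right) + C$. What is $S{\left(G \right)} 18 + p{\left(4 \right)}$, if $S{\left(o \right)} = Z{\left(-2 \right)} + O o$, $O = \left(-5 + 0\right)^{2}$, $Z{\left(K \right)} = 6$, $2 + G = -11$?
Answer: $-5706$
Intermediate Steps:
$G = -13$ ($G = -2 - 11 = -13$)
$O = 25$ ($O = \left(-5\right)^{2} = 25$)
$p{\left(C \right)} = C + 2 C^{2}$ ($p{\left(C \right)} = \left(C^{2} + C^{2}\right) + C = 2 C^{2} + C = C + 2 C^{2}$)
$S{\left(o \right)} = 6 + 25 o$
$S{\left(G \right)} 18 + p{\left(4 \right)} = \left(6 + 25 \left(-13\right)\right) 18 + 4 \left(1 + 2 \cdot 4\right) = \left(6 - 325\right) 18 + 4 \left(1 + 8\right) = \left(-319\right) 18 + 4 \cdot 9 = -5742 + 36 = -5706$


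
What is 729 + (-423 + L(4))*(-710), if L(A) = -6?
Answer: 305319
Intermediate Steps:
729 + (-423 + L(4))*(-710) = 729 + (-423 - 6)*(-710) = 729 - 429*(-710) = 729 + 304590 = 305319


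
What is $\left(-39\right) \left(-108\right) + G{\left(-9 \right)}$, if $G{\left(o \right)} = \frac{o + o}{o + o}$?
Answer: $4213$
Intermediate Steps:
$G{\left(o \right)} = 1$ ($G{\left(o \right)} = \frac{2 o}{2 o} = 2 o \frac{1}{2 o} = 1$)
$\left(-39\right) \left(-108\right) + G{\left(-9 \right)} = \left(-39\right) \left(-108\right) + 1 = 4212 + 1 = 4213$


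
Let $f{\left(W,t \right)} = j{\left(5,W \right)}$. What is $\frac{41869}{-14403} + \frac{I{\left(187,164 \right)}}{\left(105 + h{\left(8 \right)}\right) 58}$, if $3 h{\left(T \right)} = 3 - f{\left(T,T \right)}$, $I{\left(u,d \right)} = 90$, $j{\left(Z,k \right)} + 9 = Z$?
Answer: $- \frac{389028317}{134495214} \approx -2.8925$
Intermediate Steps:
$j{\left(Z,k \right)} = -9 + Z$
$f{\left(W,t \right)} = -4$ ($f{\left(W,t \right)} = -9 + 5 = -4$)
$h{\left(T \right)} = \frac{7}{3}$ ($h{\left(T \right)} = \frac{3 - -4}{3} = \frac{3 + 4}{3} = \frac{1}{3} \cdot 7 = \frac{7}{3}$)
$\frac{41869}{-14403} + \frac{I{\left(187,164 \right)}}{\left(105 + h{\left(8 \right)}\right) 58} = \frac{41869}{-14403} + \frac{90}{\left(105 + \frac{7}{3}\right) 58} = 41869 \left(- \frac{1}{14403}\right) + \frac{90}{\frac{322}{3} \cdot 58} = - \frac{41869}{14403} + \frac{90}{\frac{18676}{3}} = - \frac{41869}{14403} + 90 \cdot \frac{3}{18676} = - \frac{41869}{14403} + \frac{135}{9338} = - \frac{389028317}{134495214}$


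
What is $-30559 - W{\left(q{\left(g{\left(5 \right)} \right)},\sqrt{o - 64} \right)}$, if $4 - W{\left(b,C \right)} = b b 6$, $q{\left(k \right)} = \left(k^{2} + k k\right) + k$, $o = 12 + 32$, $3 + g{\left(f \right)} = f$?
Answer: $-29963$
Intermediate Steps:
$g{\left(f \right)} = -3 + f$
$o = 44$
$q{\left(k \right)} = k + 2 k^{2}$ ($q{\left(k \right)} = \left(k^{2} + k^{2}\right) + k = 2 k^{2} + k = k + 2 k^{2}$)
$W{\left(b,C \right)} = 4 - 6 b^{2}$ ($W{\left(b,C \right)} = 4 - b b 6 = 4 - b 6 b = 4 - 6 b^{2}$)
$-30559 - W{\left(q{\left(g{\left(5 \right)} \right)},\sqrt{o - 64} \right)} = -30559 - \left(4 - 6 \left(\left(-3 + 5\right) \left(1 + 2 \left(-3 + 5\right)\right)\right)^{2}\right) = -30559 - \left(4 - 6 \left(2 \left(1 + 2 \cdot 2\right)\right)^{2}\right) = -30559 - \left(4 - 6 \left(2 \left(1 + 4\right)\right)^{2}\right) = -30559 - \left(4 - 6 \left(2 \cdot 5\right)^{2}\right) = -30559 - \left(4 - 6 \cdot 10^{2}\right) = -30559 - \left(4 - 600\right) = -30559 - -596 = -30559 + 596 = -29963$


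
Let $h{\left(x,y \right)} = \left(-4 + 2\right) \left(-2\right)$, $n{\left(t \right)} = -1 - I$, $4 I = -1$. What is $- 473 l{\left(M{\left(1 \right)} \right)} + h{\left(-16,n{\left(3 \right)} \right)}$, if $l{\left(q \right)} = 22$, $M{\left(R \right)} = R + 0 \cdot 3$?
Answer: $-10402$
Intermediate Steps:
$I = - \frac{1}{4}$ ($I = \frac{1}{4} \left(-1\right) = - \frac{1}{4} \approx -0.25$)
$M{\left(R \right)} = R$ ($M{\left(R \right)} = R + 0 = R$)
$n{\left(t \right)} = - \frac{3}{4}$ ($n{\left(t \right)} = -1 - - \frac{1}{4} = -1 + \frac{1}{4} = - \frac{3}{4}$)
$h{\left(x,y \right)} = 4$ ($h{\left(x,y \right)} = \left(-2\right) \left(-2\right) = 4$)
$- 473 l{\left(M{\left(1 \right)} \right)} + h{\left(-16,n{\left(3 \right)} \right)} = \left(-473\right) 22 + 4 = -10406 + 4 = -10402$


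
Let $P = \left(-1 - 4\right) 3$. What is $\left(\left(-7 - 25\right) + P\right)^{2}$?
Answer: $2209$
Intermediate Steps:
$P = -15$ ($P = \left(-5\right) 3 = -15$)
$\left(\left(-7 - 25\right) + P\right)^{2} = \left(\left(-7 - 25\right) - 15\right)^{2} = \left(-32 - 15\right)^{2} = \left(-47\right)^{2} = 2209$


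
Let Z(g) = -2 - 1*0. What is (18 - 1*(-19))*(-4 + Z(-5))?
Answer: -222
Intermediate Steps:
Z(g) = -2 (Z(g) = -2 + 0 = -2)
(18 - 1*(-19))*(-4 + Z(-5)) = (18 - 1*(-19))*(-4 - 2) = (18 + 19)*(-6) = 37*(-6) = -222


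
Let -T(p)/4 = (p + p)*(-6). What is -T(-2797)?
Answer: 134256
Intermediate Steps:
T(p) = 48*p (T(p) = -4*(p + p)*(-6) = -4*2*p*(-6) = -(-48)*p = 48*p)
-T(-2797) = -48*(-2797) = -1*(-134256) = 134256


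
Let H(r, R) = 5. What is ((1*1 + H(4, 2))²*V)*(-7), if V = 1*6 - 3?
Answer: -756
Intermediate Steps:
V = 3 (V = 6 - 3 = 3)
((1*1 + H(4, 2))²*V)*(-7) = ((1*1 + 5)²*3)*(-7) = ((1 + 5)²*3)*(-7) = (6²*3)*(-7) = (36*3)*(-7) = 108*(-7) = -756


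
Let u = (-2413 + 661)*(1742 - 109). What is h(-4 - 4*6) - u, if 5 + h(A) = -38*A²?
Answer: 2831219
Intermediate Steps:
h(A) = -5 - 38*A²
u = -2861016 (u = -1752*1633 = -2861016)
h(-4 - 4*6) - u = (-5 - 38*(-4 - 4*6)²) - 1*(-2861016) = (-5 - 38*(-4 - 24)²) + 2861016 = (-5 - 38*(-28)²) + 2861016 = (-5 - 38*784) + 2861016 = (-5 - 29792) + 2861016 = -29797 + 2861016 = 2831219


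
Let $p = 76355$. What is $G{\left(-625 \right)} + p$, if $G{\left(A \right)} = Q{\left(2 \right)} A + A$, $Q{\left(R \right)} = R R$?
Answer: $73230$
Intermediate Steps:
$Q{\left(R \right)} = R^{2}$
$G{\left(A \right)} = 5 A$ ($G{\left(A \right)} = 2^{2} A + A = 4 A + A = 5 A$)
$G{\left(-625 \right)} + p = 5 \left(-625\right) + 76355 = -3125 + 76355 = 73230$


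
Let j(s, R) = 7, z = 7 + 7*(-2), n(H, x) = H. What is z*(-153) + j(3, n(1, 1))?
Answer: 1078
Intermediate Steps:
z = -7 (z = 7 - 14 = -7)
z*(-153) + j(3, n(1, 1)) = -7*(-153) + 7 = 1071 + 7 = 1078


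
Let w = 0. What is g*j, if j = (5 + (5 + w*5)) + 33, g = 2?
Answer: 86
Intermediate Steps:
j = 43 (j = (5 + (5 + 0*5)) + 33 = (5 + (5 + 0)) + 33 = (5 + 5) + 33 = 10 + 33 = 43)
g*j = 2*43 = 86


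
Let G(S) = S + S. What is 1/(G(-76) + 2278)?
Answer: 1/2126 ≈ 0.00047037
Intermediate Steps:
G(S) = 2*S
1/(G(-76) + 2278) = 1/(2*(-76) + 2278) = 1/(-152 + 2278) = 1/2126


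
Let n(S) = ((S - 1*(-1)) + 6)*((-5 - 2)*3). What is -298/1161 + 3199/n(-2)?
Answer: -178349/5805 ≈ -30.723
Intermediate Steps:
n(S) = -147 - 21*S (n(S) = ((S + 1) + 6)*(-7*3) = ((1 + S) + 6)*(-21) = (7 + S)*(-21) = -147 - 21*S)
-298/1161 + 3199/n(-2) = -298/1161 + 3199/(-147 - 21*(-2)) = -298*1/1161 + 3199/(-147 + 42) = -298/1161 + 3199/(-105) = -298/1161 + 3199*(-1/105) = -298/1161 - 457/15 = -178349/5805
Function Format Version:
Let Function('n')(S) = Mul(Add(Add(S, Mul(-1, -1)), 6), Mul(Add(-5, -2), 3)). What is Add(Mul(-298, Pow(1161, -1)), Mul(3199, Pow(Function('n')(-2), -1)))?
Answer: Rational(-178349, 5805) ≈ -30.723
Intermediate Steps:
Function('n')(S) = Add(-147, Mul(-21, S)) (Function('n')(S) = Mul(Add(Add(S, 1), 6), Mul(-7, 3)) = Mul(Add(Add(1, S), 6), -21) = Mul(Add(7, S), -21) = Add(-147, Mul(-21, S)))
Add(Mul(-298, Pow(1161, -1)), Mul(3199, Pow(Function('n')(-2), -1))) = Add(Mul(-298, Pow(1161, -1)), Mul(3199, Pow(Add(-147, Mul(-21, -2)), -1))) = Add(Mul(-298, Rational(1, 1161)), Mul(3199, Pow(Add(-147, 42), -1))) = Add(Rational(-298, 1161), Mul(3199, Pow(-105, -1))) = Add(Rational(-298, 1161), Mul(3199, Rational(-1, 105))) = Add(Rational(-298, 1161), Rational(-457, 15)) = Rational(-178349, 5805)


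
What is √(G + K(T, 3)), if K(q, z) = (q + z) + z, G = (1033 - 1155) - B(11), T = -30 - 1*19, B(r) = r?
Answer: 4*I*√11 ≈ 13.266*I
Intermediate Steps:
T = -49 (T = -30 - 19 = -49)
G = -133 (G = (1033 - 1155) - 1*11 = -122 - 11 = -133)
K(q, z) = q + 2*z
√(G + K(T, 3)) = √(-133 + (-49 + 2*3)) = √(-133 + (-49 + 6)) = √(-133 - 43) = √(-176) = 4*I*√11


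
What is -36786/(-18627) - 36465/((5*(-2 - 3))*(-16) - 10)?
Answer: -1136559/12418 ≈ -91.525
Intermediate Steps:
-36786/(-18627) - 36465/((5*(-2 - 3))*(-16) - 10) = -36786*(-1/18627) - 36465/((5*(-5))*(-16) - 10) = 12262/6209 - 36465/(-25*(-16) - 10) = 12262/6209 - 36465/(400 - 10) = 12262/6209 - 36465/390 = 12262/6209 - 36465*1/390 = 12262/6209 - 187/2 = -1136559/12418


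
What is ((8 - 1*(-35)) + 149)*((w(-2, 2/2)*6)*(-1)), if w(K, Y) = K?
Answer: 2304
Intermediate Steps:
((8 - 1*(-35)) + 149)*((w(-2, 2/2)*6)*(-1)) = ((8 - 1*(-35)) + 149)*(-2*6*(-1)) = ((8 + 35) + 149)*(-12*(-1)) = (43 + 149)*12 = 192*12 = 2304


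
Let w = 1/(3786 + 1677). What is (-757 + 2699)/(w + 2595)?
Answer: 5304573/7088243 ≈ 0.74836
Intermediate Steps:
w = 1/5463 ≈ 0.00018305
(-757 + 2699)/(w + 2595) = (-757 + 2699)/(1/5463 + 2595) = 1942/(14176486/5463) = 1942*(5463/14176486) = 5304573/7088243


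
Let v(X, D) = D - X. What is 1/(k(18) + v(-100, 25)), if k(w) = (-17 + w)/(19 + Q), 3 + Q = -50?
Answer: 34/4249 ≈ 0.0080019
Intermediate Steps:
Q = -53 (Q = -3 - 50 = -53)
k(w) = 1/2 - w/34 (k(w) = (-17 + w)/(19 - 53) = (-17 + w)/(-34) = (-17 + w)*(-1/34) = 1/2 - w/34)
1/(k(18) + v(-100, 25)) = 1/((1/2 - 1/34*18) + (25 - 1*(-100))) = 1/((1/2 - 9/17) + (25 + 100)) = 1/(-1/34 + 125) = 1/(4249/34) = 34/4249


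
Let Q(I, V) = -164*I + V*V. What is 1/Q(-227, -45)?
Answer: 1/39253 ≈ 2.5476e-5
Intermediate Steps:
Q(I, V) = V**2 - 164*I (Q(I, V) = -164*I + V**2 = V**2 - 164*I)
1/Q(-227, -45) = 1/((-45)**2 - 164*(-227)) = 1/(2025 + 37228) = 1/39253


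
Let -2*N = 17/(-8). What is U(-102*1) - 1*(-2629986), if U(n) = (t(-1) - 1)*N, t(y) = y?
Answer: 21039871/8 ≈ 2.6300e+6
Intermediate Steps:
N = 17/16 (N = -17/(2*(-8)) = -17*(-1)/(2*8) = -½*(-17/8) = 17/16 ≈ 1.0625)
U(n) = -17/8 (U(n) = (-1 - 1)*(17/16) = -2*17/16 = -17/8)
U(-102*1) - 1*(-2629986) = -17/8 - 1*(-2629986) = -17/8 + 2629986 = 21039871/8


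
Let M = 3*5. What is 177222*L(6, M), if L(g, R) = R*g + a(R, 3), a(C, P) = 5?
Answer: 16836090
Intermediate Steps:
M = 15
L(g, R) = 5 + R*g (L(g, R) = R*g + 5 = 5 + R*g)
177222*L(6, M) = 177222*(5 + 15*6) = 177222*(5 + 90) = 177222*95 = 16836090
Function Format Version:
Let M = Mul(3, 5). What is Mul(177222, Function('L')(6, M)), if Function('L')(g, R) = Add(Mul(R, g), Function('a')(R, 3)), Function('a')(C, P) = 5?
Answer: 16836090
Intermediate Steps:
M = 15
Function('L')(g, R) = Add(5, Mul(R, g)) (Function('L')(g, R) = Add(Mul(R, g), 5) = Add(5, Mul(R, g)))
Mul(177222, Function('L')(6, M)) = Mul(177222, Add(5, Mul(15, 6))) = Mul(177222, Add(5, 90)) = Mul(177222, 95) = 16836090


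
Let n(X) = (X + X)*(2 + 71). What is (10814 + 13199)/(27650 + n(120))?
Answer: 24013/45170 ≈ 0.53161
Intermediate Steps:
n(X) = 146*X (n(X) = (2*X)*73 = 146*X)
(10814 + 13199)/(27650 + n(120)) = (10814 + 13199)/(27650 + 146*120) = 24013/(27650 + 17520) = 24013/45170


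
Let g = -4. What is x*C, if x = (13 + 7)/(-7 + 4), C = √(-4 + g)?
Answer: -40*I*√2/3 ≈ -18.856*I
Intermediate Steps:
C = 2*I*√2 (C = √(-4 - 4) = √(-8) = 2*I*√2 ≈ 2.8284*I)
x = -20/3 (x = 20/(-3) = 20*(-⅓) = -20/3 ≈ -6.6667)
x*C = -40*I*√2/3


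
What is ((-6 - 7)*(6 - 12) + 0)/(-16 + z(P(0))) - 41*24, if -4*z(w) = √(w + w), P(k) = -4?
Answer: 12*(-82*√2 + 2637*I)/(√2 - 32*I) ≈ -988.87 + 0.21503*I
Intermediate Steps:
z(w) = -√2*√w/4 (z(w) = -√(w + w)/4 = -√2*√w/4)
((-6 - 7)*(6 - 12) + 0)/(-16 + z(P(0))) - 41*24 = ((-6 - 7)*(6 - 12) + 0)/(-16 - √2*√(-4)/4) - 41*24 = (-13*(-6) + 0)/(-16 - √2*2*I/4) - 984 = (78 + 0)/(-16 - I*√2/2) - 984 = 78/(-16 - I*√2/2) - 984 = -984 + 78/(-16 - I*√2/2)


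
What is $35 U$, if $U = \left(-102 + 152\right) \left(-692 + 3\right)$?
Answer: $-1205750$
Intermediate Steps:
$U = -34450$ ($U = 50 \left(-689\right) = -34450$)
$35 U = 35 \left(-34450\right) = -1205750$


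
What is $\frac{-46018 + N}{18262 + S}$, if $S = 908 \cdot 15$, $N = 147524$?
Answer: $\frac{50753}{15941} \approx 3.1838$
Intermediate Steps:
$S = 13620$
$\frac{-46018 + N}{18262 + S} = \frac{-46018 + 147524}{18262 + 13620} = \frac{101506}{31882} = 101506 \cdot \frac{1}{31882} = \frac{50753}{15941}$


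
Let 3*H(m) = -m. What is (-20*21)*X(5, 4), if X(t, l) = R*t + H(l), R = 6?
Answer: -12040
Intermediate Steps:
H(m) = -m/3 (H(m) = (-m)/3 = -m/3)
X(t, l) = 6*t - l/3
(-20*21)*X(5, 4) = (-20*21)*(6*5 - ⅓*4) = -420*(30 - 4/3) = -420*86/3 = -12040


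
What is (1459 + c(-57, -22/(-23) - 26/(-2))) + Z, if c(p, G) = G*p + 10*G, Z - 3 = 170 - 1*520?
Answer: 10489/23 ≈ 456.04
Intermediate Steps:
Z = -347 (Z = 3 + (170 - 1*520) = 3 + (170 - 520) = 3 - 350 = -347)
c(p, G) = 10*G + G*p
(1459 + c(-57, -22/(-23) - 26/(-2))) + Z = (1459 + (-22/(-23) - 26/(-2))*(10 - 57)) - 347 = (1459 + (-22*(-1/23) - 26*(-½))*(-47)) - 347 = (1459 + (22/23 + 13)*(-47)) - 347 = (1459 + (321/23)*(-47)) - 347 = (1459 - 15087/23) - 347 = 18470/23 - 347 = 10489/23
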